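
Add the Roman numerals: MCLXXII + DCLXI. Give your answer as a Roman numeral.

MCLXXII = 1172
DCLXI = 661
1172 + 661 = 1833

MDCCCXXXIII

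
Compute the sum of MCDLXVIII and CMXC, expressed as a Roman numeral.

MCDLXVIII = 1468
CMXC = 990
1468 + 990 = 2458

MMCDLVIII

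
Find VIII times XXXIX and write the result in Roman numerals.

VIII = 8
XXXIX = 39
8 × 39 = 312

CCCXII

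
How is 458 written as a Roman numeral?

Convert 458 to Roman numerals:
  458 contains 1×400 (CD)
  58 contains 1×50 (L)
  8 contains 1×5 (V)
  3 contains 3×1 (III)

CDLVIII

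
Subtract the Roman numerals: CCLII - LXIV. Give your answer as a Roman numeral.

CCLII = 252
LXIV = 64
252 - 64 = 188

CLXXXVIII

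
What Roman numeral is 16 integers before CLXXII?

CLXXII = 172
172 - 16 = 156

CLVI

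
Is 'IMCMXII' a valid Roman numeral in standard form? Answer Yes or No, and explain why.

'IMCMXII': Invalid subtractive combination: IM

No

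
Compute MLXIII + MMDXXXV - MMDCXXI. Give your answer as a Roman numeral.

MLXIII = 1063, MMDXXXV = 2535, MMDCXXI = 2621
1063 + 2535 = 3598
3598 - 2621 = 977

CMLXXVII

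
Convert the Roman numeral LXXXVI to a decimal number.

LXXXVI: L=50, X=10, X=10, X=10, V=5, I=1
50 + 10 + 10 + 10 + 5 + 1 = 86

86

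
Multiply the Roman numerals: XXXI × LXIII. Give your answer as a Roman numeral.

XXXI = 31
LXIII = 63
31 × 63 = 1953

MCMLIII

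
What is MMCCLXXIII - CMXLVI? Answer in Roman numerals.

MMCCLXXIII = 2273
CMXLVI = 946
2273 - 946 = 1327

MCCCXXVII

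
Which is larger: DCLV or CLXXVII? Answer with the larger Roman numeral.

DCLV = 655
CLXXVII = 177
655 is larger

DCLV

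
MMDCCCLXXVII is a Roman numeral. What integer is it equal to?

MMDCCCLXXVII: M=1000, M=1000, D=500, C=100, C=100, C=100, L=50, X=10, X=10, V=5, I=1, I=1
1000 + 1000 + 500 + 100 + 100 + 100 + 50 + 10 + 10 + 5 + 1 + 1 = 2877

2877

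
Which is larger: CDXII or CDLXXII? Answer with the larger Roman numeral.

CDXII = 412
CDLXXII = 472
472 is larger

CDLXXII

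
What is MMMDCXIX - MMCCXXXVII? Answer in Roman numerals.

MMMDCXIX = 3619
MMCCXXXVII = 2237
3619 - 2237 = 1382

MCCCLXXXII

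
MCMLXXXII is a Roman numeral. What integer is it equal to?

MCMLXXXII: M=1000, CM=900, L=50, X=10, X=10, X=10, I=1, I=1
1000 + 900 + 50 + 10 + 10 + 10 + 1 + 1 = 1982

1982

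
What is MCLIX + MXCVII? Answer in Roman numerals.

MCLIX = 1159
MXCVII = 1097
1159 + 1097 = 2256

MMCCLVI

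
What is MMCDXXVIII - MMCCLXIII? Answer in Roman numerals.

MMCDXXVIII = 2428
MMCCLXIII = 2263
2428 - 2263 = 165

CLXV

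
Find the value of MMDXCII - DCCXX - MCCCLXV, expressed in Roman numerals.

MMDXCII = 2592, DCCXX = 720, MCCCLXV = 1365
2592 - 720 = 1872
1872 - 1365 = 507

DVII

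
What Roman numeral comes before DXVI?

DXVI = 516; previous is 515

DXV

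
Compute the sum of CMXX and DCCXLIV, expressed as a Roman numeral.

CMXX = 920
DCCXLIV = 744
920 + 744 = 1664

MDCLXIV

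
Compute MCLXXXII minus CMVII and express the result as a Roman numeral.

MCLXXXII = 1182
CMVII = 907
1182 - 907 = 275

CCLXXV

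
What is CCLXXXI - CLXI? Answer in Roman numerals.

CCLXXXI = 281
CLXI = 161
281 - 161 = 120

CXX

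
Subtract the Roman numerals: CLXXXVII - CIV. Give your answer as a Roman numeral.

CLXXXVII = 187
CIV = 104
187 - 104 = 83

LXXXIII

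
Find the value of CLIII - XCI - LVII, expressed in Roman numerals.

CLIII = 153, XCI = 91, LVII = 57
153 - 91 = 62
62 - 57 = 5

V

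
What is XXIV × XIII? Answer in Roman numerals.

XXIV = 24
XIII = 13
24 × 13 = 312

CCCXII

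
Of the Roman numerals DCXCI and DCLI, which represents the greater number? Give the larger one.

DCXCI = 691
DCLI = 651
691 is larger

DCXCI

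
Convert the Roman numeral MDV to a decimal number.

MDV: M=1000, D=500, V=5
1000 + 500 + 5 = 1505

1505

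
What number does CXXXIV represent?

CXXXIV: C=100, X=10, X=10, X=10, IV=4
100 + 10 + 10 + 10 + 4 = 134

134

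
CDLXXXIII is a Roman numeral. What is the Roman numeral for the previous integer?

CDLXXXIII = 483; previous is 482

CDLXXXII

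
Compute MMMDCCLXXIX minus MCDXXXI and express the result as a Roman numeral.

MMMDCCLXXIX = 3779
MCDXXXI = 1431
3779 - 1431 = 2348

MMCCCXLVIII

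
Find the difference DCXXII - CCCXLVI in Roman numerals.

DCXXII = 622
CCCXLVI = 346
622 - 346 = 276

CCLXXVI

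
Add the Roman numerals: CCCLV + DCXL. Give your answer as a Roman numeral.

CCCLV = 355
DCXL = 640
355 + 640 = 995

CMXCV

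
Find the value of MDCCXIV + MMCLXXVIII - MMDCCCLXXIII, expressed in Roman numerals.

MDCCXIV = 1714, MMCLXXVIII = 2178, MMDCCCLXXIII = 2873
1714 + 2178 = 3892
3892 - 2873 = 1019

MXIX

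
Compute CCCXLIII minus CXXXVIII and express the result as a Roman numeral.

CCCXLIII = 343
CXXXVIII = 138
343 - 138 = 205

CCV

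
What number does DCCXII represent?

DCCXII: D=500, C=100, C=100, X=10, I=1, I=1
500 + 100 + 100 + 10 + 1 + 1 = 712

712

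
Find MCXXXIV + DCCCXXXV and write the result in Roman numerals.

MCXXXIV = 1134
DCCCXXXV = 835
1134 + 835 = 1969

MCMLXIX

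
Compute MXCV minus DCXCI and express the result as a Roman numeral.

MXCV = 1095
DCXCI = 691
1095 - 691 = 404

CDIV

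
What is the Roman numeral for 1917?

Convert 1917 to Roman numerals:
  1917 contains 1×1000 (M)
  917 contains 1×900 (CM)
  17 contains 1×10 (X)
  7 contains 1×5 (V)
  2 contains 2×1 (II)

MCMXVII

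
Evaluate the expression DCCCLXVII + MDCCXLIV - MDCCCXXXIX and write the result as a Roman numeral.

DCCCLXVII = 867, MDCCXLIV = 1744, MDCCCXXXIX = 1839
867 + 1744 = 2611
2611 - 1839 = 772

DCCLXXII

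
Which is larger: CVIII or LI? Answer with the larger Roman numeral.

CVIII = 108
LI = 51
108 is larger

CVIII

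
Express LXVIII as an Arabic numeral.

LXVIII: L=50, X=10, V=5, I=1, I=1, I=1
50 + 10 + 5 + 1 + 1 + 1 = 68

68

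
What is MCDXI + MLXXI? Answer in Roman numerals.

MCDXI = 1411
MLXXI = 1071
1411 + 1071 = 2482

MMCDLXXXII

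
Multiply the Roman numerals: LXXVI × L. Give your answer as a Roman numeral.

LXXVI = 76
L = 50
76 × 50 = 3800

MMMDCCC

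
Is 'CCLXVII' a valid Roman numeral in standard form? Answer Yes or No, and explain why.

'CCLXVII': Check the rules: uses only the symbols I, V, X, L, C, D, M; no symbol is repeated more than three times in a row; V, L and D each appear at most once; no smaller symbol precedes a larger one (values never increase from left to right). Value: C (100) + C (100) + L (50) + X (10) + V (5) + I (1) + I (1) = 267. So it is a valid standard Roman numeral.

Yes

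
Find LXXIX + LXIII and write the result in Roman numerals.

LXXIX = 79
LXIII = 63
79 + 63 = 142

CXLII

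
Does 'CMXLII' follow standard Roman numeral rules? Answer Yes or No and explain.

'CMXLII': Check the rules: uses only the symbols I, V, X, L, C, D, M; no symbol is repeated more than three times in a row; V, L and D each appear at most once; the only places a smaller symbol precedes a larger one are the allowed subtractive pairs CM, XL, the symbol right after such a pair (if any) is smaller than the pair's first symbol, and otherwise the values never increase from left to right. Value: CM (900) + XL (40) + I (1) + I (1) = 942. So it is a valid standard Roman numeral.

Yes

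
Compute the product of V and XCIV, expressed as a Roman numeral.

V = 5
XCIV = 94
5 × 94 = 470

CDLXX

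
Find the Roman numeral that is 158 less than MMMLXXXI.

MMMLXXXI = 3081
3081 - 158 = 2923

MMCMXXIII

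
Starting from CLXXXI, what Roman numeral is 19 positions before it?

CLXXXI = 181
181 - 19 = 162

CLXII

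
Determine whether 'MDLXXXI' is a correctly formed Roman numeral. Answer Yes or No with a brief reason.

'MDLXXXI': Check the rules: uses only the symbols I, V, X, L, C, D, M; no symbol is repeated more than three times in a row; V, L and D each appear at most once; no smaller symbol precedes a larger one (values never increase from left to right). Value: M (1000) + D (500) + L (50) + X (10) + X (10) + X (10) + I (1) = 1581. So it is a valid standard Roman numeral.

Yes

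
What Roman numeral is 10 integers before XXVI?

XXVI = 26
26 - 10 = 16

XVI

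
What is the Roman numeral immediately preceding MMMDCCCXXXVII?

MMMDCCCXXXVII = 3837, so the previous integer is 3837 - 1 = 3836

MMMDCCCXXXVI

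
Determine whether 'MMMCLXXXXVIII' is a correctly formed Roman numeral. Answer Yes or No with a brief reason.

'MMMCLXXXXVIII': More than 3 consecutive X's

No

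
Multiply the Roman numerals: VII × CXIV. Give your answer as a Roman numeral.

VII = 7
CXIV = 114
7 × 114 = 798

DCCXCVIII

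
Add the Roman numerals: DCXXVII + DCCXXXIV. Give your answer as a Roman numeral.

DCXXVII = 627
DCCXXXIV = 734
627 + 734 = 1361

MCCCLXI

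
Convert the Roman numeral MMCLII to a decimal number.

MMCLII: M=1000, M=1000, C=100, L=50, I=1, I=1
1000 + 1000 + 100 + 50 + 1 + 1 = 2152

2152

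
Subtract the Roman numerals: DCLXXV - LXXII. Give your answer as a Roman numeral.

DCLXXV = 675
LXXII = 72
675 - 72 = 603

DCIII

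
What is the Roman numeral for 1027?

Convert 1027 to Roman numerals:
  1027 contains 1×1000 (M)
  27 contains 2×10 (XX)
  7 contains 1×5 (V)
  2 contains 2×1 (II)

MXXVII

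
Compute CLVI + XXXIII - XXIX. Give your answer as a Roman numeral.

CLVI = 156, XXXIII = 33, XXIX = 29
156 + 33 = 189
189 - 29 = 160

CLX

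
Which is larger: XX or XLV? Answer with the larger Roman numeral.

XX = 20
XLV = 45
45 is larger

XLV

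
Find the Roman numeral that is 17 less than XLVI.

XLVI = 46
46 - 17 = 29

XXIX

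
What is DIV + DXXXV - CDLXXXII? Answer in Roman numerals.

DIV = 504, DXXXV = 535, CDLXXXII = 482
504 + 535 = 1039
1039 - 482 = 557

DLVII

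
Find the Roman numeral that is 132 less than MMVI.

MMVI = 2006
2006 - 132 = 1874

MDCCCLXXIV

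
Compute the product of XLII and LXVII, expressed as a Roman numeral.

XLII = 42
LXVII = 67
42 × 67 = 2814

MMDCCCXIV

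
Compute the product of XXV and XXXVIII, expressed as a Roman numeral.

XXV = 25
XXXVIII = 38
25 × 38 = 950

CML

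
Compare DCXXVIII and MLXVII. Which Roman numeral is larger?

DCXXVIII = 628
MLXVII = 1067
1067 is larger

MLXVII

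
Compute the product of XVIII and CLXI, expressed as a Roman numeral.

XVIII = 18
CLXI = 161
18 × 161 = 2898

MMDCCCXCVIII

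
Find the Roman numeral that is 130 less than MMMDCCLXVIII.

MMMDCCLXVIII = 3768
3768 - 130 = 3638

MMMDCXXXVIII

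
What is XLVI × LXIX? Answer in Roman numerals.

XLVI = 46
LXIX = 69
46 × 69 = 3174

MMMCLXXIV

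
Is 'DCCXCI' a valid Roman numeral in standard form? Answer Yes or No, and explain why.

'DCCXCI': Check the rules: uses only the symbols I, V, X, L, C, D, M; no symbol is repeated more than three times in a row; V, L and D each appear at most once; the only place a smaller symbol precedes a larger one is the allowed subtractive pair XC, the symbol right after such a pair (if any) is smaller than the pair's first symbol, and otherwise the values never increase from left to right. Value: D (500) + C (100) + C (100) + XC (90) + I (1) = 791. So it is a valid standard Roman numeral.

Yes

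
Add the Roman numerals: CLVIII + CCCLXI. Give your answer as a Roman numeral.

CLVIII = 158
CCCLXI = 361
158 + 361 = 519

DXIX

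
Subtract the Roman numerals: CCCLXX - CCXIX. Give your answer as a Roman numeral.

CCCLXX = 370
CCXIX = 219
370 - 219 = 151

CLI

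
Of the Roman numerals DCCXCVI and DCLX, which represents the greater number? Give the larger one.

DCCXCVI = 796
DCLX = 660
796 is larger

DCCXCVI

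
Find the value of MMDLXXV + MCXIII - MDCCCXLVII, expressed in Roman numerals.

MMDLXXV = 2575, MCXIII = 1113, MDCCCXLVII = 1847
2575 + 1113 = 3688
3688 - 1847 = 1841

MDCCCXLI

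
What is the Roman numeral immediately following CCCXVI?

CCCXVI = 316, so the next integer is 316 + 1 = 317

CCCXVII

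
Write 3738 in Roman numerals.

Convert 3738 to Roman numerals:
  3738 contains 3×1000 (MMM)
  738 contains 1×500 (D)
  238 contains 2×100 (CC)
  38 contains 3×10 (XXX)
  8 contains 1×5 (V)
  3 contains 3×1 (III)

MMMDCCXXXVIII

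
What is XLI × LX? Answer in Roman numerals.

XLI = 41
LX = 60
41 × 60 = 2460

MMCDLX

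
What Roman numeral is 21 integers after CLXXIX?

CLXXIX = 179
179 + 21 = 200

CC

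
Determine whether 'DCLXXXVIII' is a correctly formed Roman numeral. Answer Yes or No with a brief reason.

'DCLXXXVIII': Check the rules: uses only the symbols I, V, X, L, C, D, M; no symbol is repeated more than three times in a row; V, L and D each appear at most once; no smaller symbol precedes a larger one (values never increase from left to right). Value: D (500) + C (100) + L (50) + X (10) + X (10) + X (10) + V (5) + I (1) + I (1) + I (1) = 688. So it is a valid standard Roman numeral.

Yes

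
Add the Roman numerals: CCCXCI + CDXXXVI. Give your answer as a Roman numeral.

CCCXCI = 391
CDXXXVI = 436
391 + 436 = 827

DCCCXXVII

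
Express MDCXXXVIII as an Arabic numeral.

MDCXXXVIII: M=1000, D=500, C=100, X=10, X=10, X=10, V=5, I=1, I=1, I=1
1000 + 500 + 100 + 10 + 10 + 10 + 5 + 1 + 1 + 1 = 1638

1638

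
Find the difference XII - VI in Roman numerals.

XII = 12
VI = 6
12 - 6 = 6

VI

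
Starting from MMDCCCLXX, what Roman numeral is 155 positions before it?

MMDCCCLXX = 2870
2870 - 155 = 2715

MMDCCXV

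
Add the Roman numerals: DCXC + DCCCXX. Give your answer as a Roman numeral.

DCXC = 690
DCCCXX = 820
690 + 820 = 1510

MDX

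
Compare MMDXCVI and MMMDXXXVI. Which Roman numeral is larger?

MMDXCVI = 2596
MMMDXXXVI = 3536
3536 is larger

MMMDXXXVI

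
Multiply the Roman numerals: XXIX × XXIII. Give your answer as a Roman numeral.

XXIX = 29
XXIII = 23
29 × 23 = 667

DCLXVII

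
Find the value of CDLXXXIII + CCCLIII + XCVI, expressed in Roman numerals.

CDLXXXIII = 483, CCCLIII = 353, XCVI = 96
483 + 353 = 836
836 + 96 = 932

CMXXXII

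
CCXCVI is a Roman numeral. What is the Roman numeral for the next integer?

CCXCVI = 296, so the next integer is 296 + 1 = 297

CCXCVII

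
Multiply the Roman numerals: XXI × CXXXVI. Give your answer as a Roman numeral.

XXI = 21
CXXXVI = 136
21 × 136 = 2856

MMDCCCLVI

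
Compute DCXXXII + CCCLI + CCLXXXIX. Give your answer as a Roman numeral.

DCXXXII = 632, CCCLI = 351, CCLXXXIX = 289
632 + 351 = 983
983 + 289 = 1272

MCCLXXII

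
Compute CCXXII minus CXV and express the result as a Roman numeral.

CCXXII = 222
CXV = 115
222 - 115 = 107

CVII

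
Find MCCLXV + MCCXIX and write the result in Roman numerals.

MCCLXV = 1265
MCCXIX = 1219
1265 + 1219 = 2484

MMCDLXXXIV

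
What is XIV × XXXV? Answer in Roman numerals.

XIV = 14
XXXV = 35
14 × 35 = 490

CDXC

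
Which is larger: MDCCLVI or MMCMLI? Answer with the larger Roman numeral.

MDCCLVI = 1756
MMCMLI = 2951
2951 is larger

MMCMLI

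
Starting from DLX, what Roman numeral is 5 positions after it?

DLX = 560
560 + 5 = 565

DLXV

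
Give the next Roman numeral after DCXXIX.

DCXXIX = 629; next is 630

DCXXX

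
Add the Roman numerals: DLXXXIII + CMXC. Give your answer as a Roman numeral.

DLXXXIII = 583
CMXC = 990
583 + 990 = 1573

MDLXXIII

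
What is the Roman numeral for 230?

Convert 230 to Roman numerals:
  230 contains 2×100 (CC)
  30 contains 3×10 (XXX)

CCXXX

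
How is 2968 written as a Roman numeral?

Convert 2968 to Roman numerals:
  2968 contains 2×1000 (MM)
  968 contains 1×900 (CM)
  68 contains 1×50 (L)
  18 contains 1×10 (X)
  8 contains 1×5 (V)
  3 contains 3×1 (III)

MMCMLXVIII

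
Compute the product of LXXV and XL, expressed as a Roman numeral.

LXXV = 75
XL = 40
75 × 40 = 3000

MMM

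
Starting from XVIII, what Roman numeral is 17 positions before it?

XVIII = 18
18 - 17 = 1

I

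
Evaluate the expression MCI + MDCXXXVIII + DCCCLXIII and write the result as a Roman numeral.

MCI = 1101, MDCXXXVIII = 1638, DCCCLXIII = 863
1101 + 1638 = 2739
2739 + 863 = 3602

MMMDCII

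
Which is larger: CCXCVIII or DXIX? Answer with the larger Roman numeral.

CCXCVIII = 298
DXIX = 519
519 is larger

DXIX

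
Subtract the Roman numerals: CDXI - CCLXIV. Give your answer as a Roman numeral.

CDXI = 411
CCLXIV = 264
411 - 264 = 147

CXLVII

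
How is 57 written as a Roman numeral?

Convert 57 to Roman numerals:
  57 contains 1×50 (L)
  7 contains 1×5 (V)
  2 contains 2×1 (II)

LVII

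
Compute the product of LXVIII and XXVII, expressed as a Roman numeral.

LXVIII = 68
XXVII = 27
68 × 27 = 1836

MDCCCXXXVI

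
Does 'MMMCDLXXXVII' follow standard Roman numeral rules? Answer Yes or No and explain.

'MMMCDLXXXVII': Check the rules: uses only the symbols I, V, X, L, C, D, M; no symbol is repeated more than three times in a row; V, L and D each appear at most once; the only place a smaller symbol precedes a larger one is the allowed subtractive pair CD, the symbol right after such a pair (if any) is smaller than the pair's first symbol, and otherwise the values never increase from left to right. Value: M (1000) + M (1000) + M (1000) + CD (400) + L (50) + X (10) + X (10) + X (10) + V (5) + I (1) + I (1) = 3487. So it is a valid standard Roman numeral.

Yes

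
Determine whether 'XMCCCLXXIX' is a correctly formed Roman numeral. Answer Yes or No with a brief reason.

'XMCCCLXXIX': Invalid subtractive combination: XM

No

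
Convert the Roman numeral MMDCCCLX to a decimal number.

MMDCCCLX: M=1000, M=1000, D=500, C=100, C=100, C=100, L=50, X=10
1000 + 1000 + 500 + 100 + 100 + 100 + 50 + 10 = 2860

2860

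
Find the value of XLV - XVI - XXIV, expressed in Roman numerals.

XLV = 45, XVI = 16, XXIV = 24
45 - 16 = 29
29 - 24 = 5

V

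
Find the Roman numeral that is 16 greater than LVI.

LVI = 56
56 + 16 = 72

LXXII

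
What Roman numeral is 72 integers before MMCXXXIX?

MMCXXXIX = 2139
2139 - 72 = 2067

MMLXVII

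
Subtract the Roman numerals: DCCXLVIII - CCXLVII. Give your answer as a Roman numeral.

DCCXLVIII = 748
CCXLVII = 247
748 - 247 = 501

DI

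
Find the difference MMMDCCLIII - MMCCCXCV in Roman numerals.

MMMDCCLIII = 3753
MMCCCXCV = 2395
3753 - 2395 = 1358

MCCCLVIII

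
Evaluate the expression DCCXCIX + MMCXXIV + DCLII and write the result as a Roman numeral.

DCCXCIX = 799, MMCXXIV = 2124, DCLII = 652
799 + 2124 = 2923
2923 + 652 = 3575

MMMDLXXV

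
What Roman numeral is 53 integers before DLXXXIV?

DLXXXIV = 584
584 - 53 = 531

DXXXI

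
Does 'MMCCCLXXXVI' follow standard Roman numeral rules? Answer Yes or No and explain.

'MMCCCLXXXVI': Check the rules: uses only the symbols I, V, X, L, C, D, M; no symbol is repeated more than three times in a row; V, L and D each appear at most once; no smaller symbol precedes a larger one (values never increase from left to right). Value: M (1000) + M (1000) + C (100) + C (100) + C (100) + L (50) + X (10) + X (10) + X (10) + V (5) + I (1) = 2386. So it is a valid standard Roman numeral.

Yes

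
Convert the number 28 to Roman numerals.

Convert 28 to Roman numerals:
  28 contains 2×10 (XX)
  8 contains 1×5 (V)
  3 contains 3×1 (III)

XXVIII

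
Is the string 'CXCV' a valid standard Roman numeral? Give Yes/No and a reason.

'CXCV': Check the rules: uses only the symbols I, V, X, L, C, D, M; no symbol is repeated more than three times in a row; V, L and D each appear at most once; the only place a smaller symbol precedes a larger one is the allowed subtractive pair XC, the symbol right after such a pair (if any) is smaller than the pair's first symbol, and otherwise the values never increase from left to right. Value: C (100) + XC (90) + V (5) = 195. So it is a valid standard Roman numeral.

Yes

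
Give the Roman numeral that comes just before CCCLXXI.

CCCLXXI = 371; previous is 370

CCCLXX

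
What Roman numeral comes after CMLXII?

CMLXII = 962; next is 963

CMLXIII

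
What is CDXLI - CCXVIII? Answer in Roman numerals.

CDXLI = 441
CCXVIII = 218
441 - 218 = 223

CCXXIII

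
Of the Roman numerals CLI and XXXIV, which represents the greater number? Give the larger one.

CLI = 151
XXXIV = 34
151 is larger

CLI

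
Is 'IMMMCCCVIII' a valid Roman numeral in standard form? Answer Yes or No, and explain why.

'IMMMCCCVIII': Invalid subtractive combination: IM

No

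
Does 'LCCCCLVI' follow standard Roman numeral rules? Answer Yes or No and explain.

'LCCCCLVI': More than 3 consecutive C's

No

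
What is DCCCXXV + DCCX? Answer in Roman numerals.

DCCCXXV = 825
DCCX = 710
825 + 710 = 1535

MDXXXV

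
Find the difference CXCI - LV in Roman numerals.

CXCI = 191
LV = 55
191 - 55 = 136

CXXXVI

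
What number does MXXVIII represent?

MXXVIII: M=1000, X=10, X=10, V=5, I=1, I=1, I=1
1000 + 10 + 10 + 5 + 1 + 1 + 1 = 1028

1028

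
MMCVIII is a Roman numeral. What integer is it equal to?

MMCVIII: M=1000, M=1000, C=100, V=5, I=1, I=1, I=1
1000 + 1000 + 100 + 5 + 1 + 1 + 1 = 2108

2108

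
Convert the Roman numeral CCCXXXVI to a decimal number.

CCCXXXVI: C=100, C=100, C=100, X=10, X=10, X=10, V=5, I=1
100 + 100 + 100 + 10 + 10 + 10 + 5 + 1 = 336

336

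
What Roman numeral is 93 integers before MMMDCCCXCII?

MMMDCCCXCII = 3892
3892 - 93 = 3799

MMMDCCXCIX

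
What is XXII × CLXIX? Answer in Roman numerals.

XXII = 22
CLXIX = 169
22 × 169 = 3718

MMMDCCXVIII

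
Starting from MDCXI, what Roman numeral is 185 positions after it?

MDCXI = 1611
1611 + 185 = 1796

MDCCXCVI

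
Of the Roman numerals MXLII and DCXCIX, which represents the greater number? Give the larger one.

MXLII = 1042
DCXCIX = 699
1042 is larger

MXLII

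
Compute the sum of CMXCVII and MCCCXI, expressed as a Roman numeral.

CMXCVII = 997
MCCCXI = 1311
997 + 1311 = 2308

MMCCCVIII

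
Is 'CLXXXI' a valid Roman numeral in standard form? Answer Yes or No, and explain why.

'CLXXXI': Check the rules: uses only the symbols I, V, X, L, C, D, M; no symbol is repeated more than three times in a row; V, L and D each appear at most once; no smaller symbol precedes a larger one (values never increase from left to right). Value: C (100) + L (50) + X (10) + X (10) + X (10) + I (1) = 181. So it is a valid standard Roman numeral.

Yes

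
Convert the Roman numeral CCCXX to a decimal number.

CCCXX: C=100, C=100, C=100, X=10, X=10
100 + 100 + 100 + 10 + 10 = 320

320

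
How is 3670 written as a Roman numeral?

Convert 3670 to Roman numerals:
  3670 contains 3×1000 (MMM)
  670 contains 1×500 (D)
  170 contains 1×100 (C)
  70 contains 1×50 (L)
  20 contains 2×10 (XX)

MMMDCLXX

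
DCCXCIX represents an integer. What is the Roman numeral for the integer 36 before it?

DCCXCIX = 799
799 - 36 = 763

DCCLXIII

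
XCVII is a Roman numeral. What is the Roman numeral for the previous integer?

XCVII = 97, so the previous integer is 97 - 1 = 96

XCVI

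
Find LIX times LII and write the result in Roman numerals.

LIX = 59
LII = 52
59 × 52 = 3068

MMMLXVIII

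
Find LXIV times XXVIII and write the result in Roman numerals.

LXIV = 64
XXVIII = 28
64 × 28 = 1792

MDCCXCII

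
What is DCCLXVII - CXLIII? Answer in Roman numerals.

DCCLXVII = 767
CXLIII = 143
767 - 143 = 624

DCXXIV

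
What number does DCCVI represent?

DCCVI: D=500, C=100, C=100, V=5, I=1
500 + 100 + 100 + 5 + 1 = 706

706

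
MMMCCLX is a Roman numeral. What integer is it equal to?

MMMCCLX: M=1000, M=1000, M=1000, C=100, C=100, L=50, X=10
1000 + 1000 + 1000 + 100 + 100 + 50 + 10 = 3260

3260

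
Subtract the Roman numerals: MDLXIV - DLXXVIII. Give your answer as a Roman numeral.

MDLXIV = 1564
DLXXVIII = 578
1564 - 578 = 986

CMLXXXVI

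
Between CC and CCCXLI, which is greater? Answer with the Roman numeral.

CC = 200
CCCXLI = 341
341 is larger

CCCXLI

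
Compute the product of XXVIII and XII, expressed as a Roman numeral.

XXVIII = 28
XII = 12
28 × 12 = 336

CCCXXXVI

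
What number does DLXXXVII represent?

DLXXXVII: D=500, L=50, X=10, X=10, X=10, V=5, I=1, I=1
500 + 50 + 10 + 10 + 10 + 5 + 1 + 1 = 587

587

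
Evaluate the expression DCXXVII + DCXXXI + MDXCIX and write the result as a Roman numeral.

DCXXVII = 627, DCXXXI = 631, MDXCIX = 1599
627 + 631 = 1258
1258 + 1599 = 2857

MMDCCCLVII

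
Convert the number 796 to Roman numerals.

Convert 796 to Roman numerals:
  796 contains 1×500 (D)
  296 contains 2×100 (CC)
  96 contains 1×90 (XC)
  6 contains 1×5 (V)
  1 contains 1×1 (I)

DCCXCVI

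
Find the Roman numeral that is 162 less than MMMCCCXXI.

MMMCCCXXI = 3321
3321 - 162 = 3159

MMMCLIX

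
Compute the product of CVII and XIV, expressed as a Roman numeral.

CVII = 107
XIV = 14
107 × 14 = 1498

MCDXCVIII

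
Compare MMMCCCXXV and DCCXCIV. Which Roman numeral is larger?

MMMCCCXXV = 3325
DCCXCIV = 794
3325 is larger

MMMCCCXXV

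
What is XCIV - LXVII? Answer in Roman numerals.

XCIV = 94
LXVII = 67
94 - 67 = 27

XXVII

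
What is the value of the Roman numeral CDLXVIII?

CDLXVIII: CD=400, L=50, X=10, V=5, I=1, I=1, I=1
400 + 50 + 10 + 5 + 1 + 1 + 1 = 468

468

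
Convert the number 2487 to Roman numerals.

Convert 2487 to Roman numerals:
  2487 contains 2×1000 (MM)
  487 contains 1×400 (CD)
  87 contains 1×50 (L)
  37 contains 3×10 (XXX)
  7 contains 1×5 (V)
  2 contains 2×1 (II)

MMCDLXXXVII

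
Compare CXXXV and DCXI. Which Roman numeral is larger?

CXXXV = 135
DCXI = 611
611 is larger

DCXI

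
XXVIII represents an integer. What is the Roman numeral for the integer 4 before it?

XXVIII = 28
28 - 4 = 24

XXIV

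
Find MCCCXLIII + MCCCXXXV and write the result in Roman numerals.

MCCCXLIII = 1343
MCCCXXXV = 1335
1343 + 1335 = 2678

MMDCLXXVIII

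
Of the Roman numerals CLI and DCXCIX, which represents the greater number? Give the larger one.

CLI = 151
DCXCIX = 699
699 is larger

DCXCIX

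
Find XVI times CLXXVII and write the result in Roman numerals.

XVI = 16
CLXXVII = 177
16 × 177 = 2832

MMDCCCXXXII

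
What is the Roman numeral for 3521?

Convert 3521 to Roman numerals:
  3521 contains 3×1000 (MMM)
  521 contains 1×500 (D)
  21 contains 2×10 (XX)
  1 contains 1×1 (I)

MMMDXXI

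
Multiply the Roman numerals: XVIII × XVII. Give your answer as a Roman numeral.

XVIII = 18
XVII = 17
18 × 17 = 306

CCCVI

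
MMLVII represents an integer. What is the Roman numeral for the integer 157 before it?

MMLVII = 2057
2057 - 157 = 1900

MCM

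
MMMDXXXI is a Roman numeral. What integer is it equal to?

MMMDXXXI: M=1000, M=1000, M=1000, D=500, X=10, X=10, X=10, I=1
1000 + 1000 + 1000 + 500 + 10 + 10 + 10 + 1 = 3531

3531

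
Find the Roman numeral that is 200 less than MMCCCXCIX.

MMCCCXCIX = 2399
2399 - 200 = 2199

MMCXCIX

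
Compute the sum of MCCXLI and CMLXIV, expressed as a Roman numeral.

MCCXLI = 1241
CMLXIV = 964
1241 + 964 = 2205

MMCCV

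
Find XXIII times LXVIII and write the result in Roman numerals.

XXIII = 23
LXVIII = 68
23 × 68 = 1564

MDLXIV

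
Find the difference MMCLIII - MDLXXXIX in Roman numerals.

MMCLIII = 2153
MDLXXXIX = 1589
2153 - 1589 = 564

DLXIV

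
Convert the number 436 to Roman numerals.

Convert 436 to Roman numerals:
  436 contains 1×400 (CD)
  36 contains 3×10 (XXX)
  6 contains 1×5 (V)
  1 contains 1×1 (I)

CDXXXVI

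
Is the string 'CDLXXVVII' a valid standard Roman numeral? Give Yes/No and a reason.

'CDLXXVVII': V should not appear more than once

No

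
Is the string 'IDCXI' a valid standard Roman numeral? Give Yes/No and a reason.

'IDCXI': Invalid subtractive combination: ID

No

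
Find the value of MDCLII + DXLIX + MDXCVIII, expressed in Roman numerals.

MDCLII = 1652, DXLIX = 549, MDXCVIII = 1598
1652 + 549 = 2201
2201 + 1598 = 3799

MMMDCCXCIX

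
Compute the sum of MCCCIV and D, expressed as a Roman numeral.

MCCCIV = 1304
D = 500
1304 + 500 = 1804

MDCCCIV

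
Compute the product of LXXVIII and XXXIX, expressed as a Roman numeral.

LXXVIII = 78
XXXIX = 39
78 × 39 = 3042

MMMXLII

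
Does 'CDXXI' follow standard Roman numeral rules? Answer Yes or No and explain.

'CDXXI': Check the rules: uses only the symbols I, V, X, L, C, D, M; no symbol is repeated more than three times in a row; V, L and D each appear at most once; the only place a smaller symbol precedes a larger one is the allowed subtractive pair CD, the symbol right after such a pair (if any) is smaller than the pair's first symbol, and otherwise the values never increase from left to right. Value: CD (400) + X (10) + X (10) + I (1) = 421. So it is a valid standard Roman numeral.

Yes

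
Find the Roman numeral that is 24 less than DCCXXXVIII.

DCCXXXVIII = 738
738 - 24 = 714

DCCXIV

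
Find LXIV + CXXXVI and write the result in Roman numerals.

LXIV = 64
CXXXVI = 136
64 + 136 = 200

CC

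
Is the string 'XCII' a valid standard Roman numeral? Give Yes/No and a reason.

'XCII': Check the rules: uses only the symbols I, V, X, L, C, D, M; no symbol is repeated more than three times in a row; V, L and D each appear at most once; the only place a smaller symbol precedes a larger one is the allowed subtractive pair XC, the symbol right after such a pair (if any) is smaller than the pair's first symbol, and otherwise the values never increase from left to right. Value: XC (90) + I (1) + I (1) = 92. So it is a valid standard Roman numeral.

Yes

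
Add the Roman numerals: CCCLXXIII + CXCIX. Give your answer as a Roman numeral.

CCCLXXIII = 373
CXCIX = 199
373 + 199 = 572

DLXXII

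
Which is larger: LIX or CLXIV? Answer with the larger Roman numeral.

LIX = 59
CLXIV = 164
164 is larger

CLXIV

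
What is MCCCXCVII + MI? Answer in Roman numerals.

MCCCXCVII = 1397
MI = 1001
1397 + 1001 = 2398

MMCCCXCVIII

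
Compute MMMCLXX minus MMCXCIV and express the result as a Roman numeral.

MMMCLXX = 3170
MMCXCIV = 2194
3170 - 2194 = 976

CMLXXVI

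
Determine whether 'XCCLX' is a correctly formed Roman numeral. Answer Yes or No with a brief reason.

'XCCLX': X (position 1) comes before the larger symbol C (position 3) without being directly in front of it as a subtractive pair; apart from IV, IX, XL, XC, CD and CM, symbols must go from largest to smallest

No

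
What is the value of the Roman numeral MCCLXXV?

MCCLXXV: M=1000, C=100, C=100, L=50, X=10, X=10, V=5
1000 + 100 + 100 + 50 + 10 + 10 + 5 = 1275

1275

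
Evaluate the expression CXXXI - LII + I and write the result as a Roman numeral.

CXXXI = 131, LII = 52, I = 1
131 - 52 = 79
79 + 1 = 80

LXXX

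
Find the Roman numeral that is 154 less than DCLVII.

DCLVII = 657
657 - 154 = 503

DIII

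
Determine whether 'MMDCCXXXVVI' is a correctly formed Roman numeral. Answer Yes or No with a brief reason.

'MMDCCXXXVVI': V should not appear more than once

No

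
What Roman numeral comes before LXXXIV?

LXXXIV = 84, so the previous integer is 84 - 1 = 83

LXXXIII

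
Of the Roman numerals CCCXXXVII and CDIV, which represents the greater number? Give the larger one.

CCCXXXVII = 337
CDIV = 404
404 is larger

CDIV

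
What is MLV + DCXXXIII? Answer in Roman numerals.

MLV = 1055
DCXXXIII = 633
1055 + 633 = 1688

MDCLXXXVIII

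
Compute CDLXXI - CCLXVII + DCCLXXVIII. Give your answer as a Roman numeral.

CDLXXI = 471, CCLXVII = 267, DCCLXXVIII = 778
471 - 267 = 204
204 + 778 = 982

CMLXXXII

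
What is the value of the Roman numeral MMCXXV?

MMCXXV: M=1000, M=1000, C=100, X=10, X=10, V=5
1000 + 1000 + 100 + 10 + 10 + 5 = 2125

2125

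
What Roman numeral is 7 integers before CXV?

CXV = 115
115 - 7 = 108

CVIII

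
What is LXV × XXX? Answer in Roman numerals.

LXV = 65
XXX = 30
65 × 30 = 1950

MCML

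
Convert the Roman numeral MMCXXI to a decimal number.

MMCXXI: M=1000, M=1000, C=100, X=10, X=10, I=1
1000 + 1000 + 100 + 10 + 10 + 1 = 2121

2121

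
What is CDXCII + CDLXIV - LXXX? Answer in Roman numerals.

CDXCII = 492, CDLXIV = 464, LXXX = 80
492 + 464 = 956
956 - 80 = 876

DCCCLXXVI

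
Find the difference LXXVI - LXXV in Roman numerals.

LXXVI = 76
LXXV = 75
76 - 75 = 1

I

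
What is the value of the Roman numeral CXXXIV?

CXXXIV: C=100, X=10, X=10, X=10, IV=4
100 + 10 + 10 + 10 + 4 = 134

134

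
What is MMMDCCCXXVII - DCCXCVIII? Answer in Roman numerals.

MMMDCCCXXVII = 3827
DCCXCVIII = 798
3827 - 798 = 3029

MMMXXIX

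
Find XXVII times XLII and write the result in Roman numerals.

XXVII = 27
XLII = 42
27 × 42 = 1134

MCXXXIV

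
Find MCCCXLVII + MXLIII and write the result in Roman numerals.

MCCCXLVII = 1347
MXLIII = 1043
1347 + 1043 = 2390

MMCCCXC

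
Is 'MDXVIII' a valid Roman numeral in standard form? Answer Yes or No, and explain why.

'MDXVIII': Check the rules: uses only the symbols I, V, X, L, C, D, M; no symbol is repeated more than three times in a row; V, L and D each appear at most once; no smaller symbol precedes a larger one (values never increase from left to right). Value: M (1000) + D (500) + X (10) + V (5) + I (1) + I (1) + I (1) = 1518. So it is a valid standard Roman numeral.

Yes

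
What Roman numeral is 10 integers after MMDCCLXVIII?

MMDCCLXVIII = 2768
2768 + 10 = 2778

MMDCCLXXVIII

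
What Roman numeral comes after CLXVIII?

CLXVIII = 168; next is 169

CLXIX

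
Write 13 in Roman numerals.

Convert 13 to Roman numerals:
  13 contains 1×10 (X)
  3 contains 3×1 (III)

XIII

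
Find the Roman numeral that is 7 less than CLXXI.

CLXXI = 171
171 - 7 = 164

CLXIV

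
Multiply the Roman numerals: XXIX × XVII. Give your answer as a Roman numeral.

XXIX = 29
XVII = 17
29 × 17 = 493

CDXCIII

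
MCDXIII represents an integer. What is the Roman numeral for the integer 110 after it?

MCDXIII = 1413
1413 + 110 = 1523

MDXXIII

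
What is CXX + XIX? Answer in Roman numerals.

CXX = 120
XIX = 19
120 + 19 = 139

CXXXIX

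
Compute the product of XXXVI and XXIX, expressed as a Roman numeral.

XXXVI = 36
XXIX = 29
36 × 29 = 1044

MXLIV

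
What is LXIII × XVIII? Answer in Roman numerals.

LXIII = 63
XVIII = 18
63 × 18 = 1134

MCXXXIV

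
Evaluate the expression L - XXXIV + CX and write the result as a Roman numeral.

L = 50, XXXIV = 34, CX = 110
50 - 34 = 16
16 + 110 = 126

CXXVI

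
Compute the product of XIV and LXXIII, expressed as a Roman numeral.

XIV = 14
LXXIII = 73
14 × 73 = 1022

MXXII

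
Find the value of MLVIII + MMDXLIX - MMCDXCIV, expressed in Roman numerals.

MLVIII = 1058, MMDXLIX = 2549, MMCDXCIV = 2494
1058 + 2549 = 3607
3607 - 2494 = 1113

MCXIII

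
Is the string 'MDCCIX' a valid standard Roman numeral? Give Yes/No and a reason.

'MDCCIX': Check the rules: uses only the symbols I, V, X, L, C, D, M; no symbol is repeated more than three times in a row; V, L and D each appear at most once; the only place a smaller symbol precedes a larger one is the allowed subtractive pair IX, the symbol right after such a pair (if any) is smaller than the pair's first symbol, and otherwise the values never increase from left to right. Value: M (1000) + D (500) + C (100) + C (100) + IX (9) = 1709. So it is a valid standard Roman numeral.

Yes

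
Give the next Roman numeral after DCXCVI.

DCXCVI = 696, so the next integer is 696 + 1 = 697

DCXCVII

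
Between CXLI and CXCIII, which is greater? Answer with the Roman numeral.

CXLI = 141
CXCIII = 193
193 is larger

CXCIII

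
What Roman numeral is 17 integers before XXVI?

XXVI = 26
26 - 17 = 9

IX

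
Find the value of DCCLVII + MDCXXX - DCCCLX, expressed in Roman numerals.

DCCLVII = 757, MDCXXX = 1630, DCCCLX = 860
757 + 1630 = 2387
2387 - 860 = 1527

MDXXVII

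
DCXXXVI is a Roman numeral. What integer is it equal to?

DCXXXVI: D=500, C=100, X=10, X=10, X=10, V=5, I=1
500 + 100 + 10 + 10 + 10 + 5 + 1 = 636

636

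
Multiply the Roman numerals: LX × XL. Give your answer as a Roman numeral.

LX = 60
XL = 40
60 × 40 = 2400

MMCD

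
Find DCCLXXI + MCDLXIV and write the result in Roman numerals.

DCCLXXI = 771
MCDLXIV = 1464
771 + 1464 = 2235

MMCCXXXV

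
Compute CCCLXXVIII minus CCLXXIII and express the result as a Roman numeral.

CCCLXXVIII = 378
CCLXXIII = 273
378 - 273 = 105

CV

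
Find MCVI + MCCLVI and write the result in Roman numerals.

MCVI = 1106
MCCLVI = 1256
1106 + 1256 = 2362

MMCCCLXII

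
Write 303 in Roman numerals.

Convert 303 to Roman numerals:
  303 contains 3×100 (CCC)
  3 contains 3×1 (III)

CCCIII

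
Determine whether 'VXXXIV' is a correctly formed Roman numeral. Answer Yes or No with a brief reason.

'VXXXIV': V should not appear more than once

No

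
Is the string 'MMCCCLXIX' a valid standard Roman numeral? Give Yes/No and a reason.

'MMCCCLXIX': Check the rules: uses only the symbols I, V, X, L, C, D, M; no symbol is repeated more than three times in a row; V, L and D each appear at most once; the only place a smaller symbol precedes a larger one is the allowed subtractive pair IX, the symbol right after such a pair (if any) is smaller than the pair's first symbol, and otherwise the values never increase from left to right. Value: M (1000) + M (1000) + C (100) + C (100) + C (100) + L (50) + X (10) + IX (9) = 2369. So it is a valid standard Roman numeral.

Yes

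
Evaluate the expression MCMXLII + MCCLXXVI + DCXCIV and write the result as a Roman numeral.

MCMXLII = 1942, MCCLXXVI = 1276, DCXCIV = 694
1942 + 1276 = 3218
3218 + 694 = 3912

MMMCMXII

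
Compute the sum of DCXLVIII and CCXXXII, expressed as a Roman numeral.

DCXLVIII = 648
CCXXXII = 232
648 + 232 = 880

DCCCLXXX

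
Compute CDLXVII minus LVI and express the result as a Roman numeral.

CDLXVII = 467
LVI = 56
467 - 56 = 411

CDXI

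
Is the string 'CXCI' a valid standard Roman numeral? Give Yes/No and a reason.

'CXCI': Check the rules: uses only the symbols I, V, X, L, C, D, M; no symbol is repeated more than three times in a row; V, L and D each appear at most once; the only place a smaller symbol precedes a larger one is the allowed subtractive pair XC, the symbol right after such a pair (if any) is smaller than the pair's first symbol, and otherwise the values never increase from left to right. Value: C (100) + XC (90) + I (1) = 191. So it is a valid standard Roman numeral.

Yes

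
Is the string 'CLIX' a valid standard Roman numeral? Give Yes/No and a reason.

'CLIX': Check the rules: uses only the symbols I, V, X, L, C, D, M; no symbol is repeated more than three times in a row; V, L and D each appear at most once; the only place a smaller symbol precedes a larger one is the allowed subtractive pair IX, the symbol right after such a pair (if any) is smaller than the pair's first symbol, and otherwise the values never increase from left to right. Value: C (100) + L (50) + IX (9) = 159. So it is a valid standard Roman numeral.

Yes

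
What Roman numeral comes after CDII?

CDII = 402, so the next integer is 402 + 1 = 403

CDIII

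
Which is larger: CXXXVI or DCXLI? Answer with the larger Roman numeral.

CXXXVI = 136
DCXLI = 641
641 is larger

DCXLI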